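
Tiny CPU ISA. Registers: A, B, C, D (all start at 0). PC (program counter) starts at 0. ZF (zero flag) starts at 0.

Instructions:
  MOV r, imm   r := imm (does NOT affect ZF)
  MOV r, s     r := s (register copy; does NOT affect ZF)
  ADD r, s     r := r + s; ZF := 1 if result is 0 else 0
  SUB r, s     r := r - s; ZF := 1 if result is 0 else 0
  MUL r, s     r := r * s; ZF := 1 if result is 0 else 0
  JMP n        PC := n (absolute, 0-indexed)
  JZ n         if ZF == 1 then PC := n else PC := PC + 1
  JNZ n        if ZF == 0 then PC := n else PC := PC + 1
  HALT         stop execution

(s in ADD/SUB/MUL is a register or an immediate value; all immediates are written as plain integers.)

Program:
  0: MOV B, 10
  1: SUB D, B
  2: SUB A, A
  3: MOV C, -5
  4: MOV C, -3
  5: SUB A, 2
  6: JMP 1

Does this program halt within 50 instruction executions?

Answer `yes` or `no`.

Answer: no

Derivation:
Step 1: PC=0 exec 'MOV B, 10'. After: A=0 B=10 C=0 D=0 ZF=0 PC=1
Step 2: PC=1 exec 'SUB D, B'. After: A=0 B=10 C=0 D=-10 ZF=0 PC=2
Step 3: PC=2 exec 'SUB A, A'. After: A=0 B=10 C=0 D=-10 ZF=1 PC=3
Step 4: PC=3 exec 'MOV C, -5'. After: A=0 B=10 C=-5 D=-10 ZF=1 PC=4
Step 5: PC=4 exec 'MOV C, -3'. After: A=0 B=10 C=-3 D=-10 ZF=1 PC=5
Step 6: PC=5 exec 'SUB A, 2'. After: A=-2 B=10 C=-3 D=-10 ZF=0 PC=6
Step 7: PC=6 exec 'JMP 1'. After: A=-2 B=10 C=-3 D=-10 ZF=0 PC=1
Step 8: PC=1 exec 'SUB D, B'. After: A=-2 B=10 C=-3 D=-20 ZF=0 PC=2
Step 9: PC=2 exec 'SUB A, A'. After: A=0 B=10 C=-3 D=-20 ZF=1 PC=3
Step 10: PC=3 exec 'MOV C, -5'. After: A=0 B=10 C=-5 D=-20 ZF=1 PC=4
Step 11: PC=4 exec 'MOV C, -3'. After: A=0 B=10 C=-3 D=-20 ZF=1 PC=5
Step 12: PC=5 exec 'SUB A, 2'. After: A=-2 B=10 C=-3 D=-20 ZF=0 PC=6
Step 13: PC=6 exec 'JMP 1'. After: A=-2 B=10 C=-3 D=-20 ZF=0 PC=1
Step 14: PC=1 exec 'SUB D, B'. After: A=-2 B=10 C=-3 D=-30 ZF=0 PC=2
Step 15: PC=2 exec 'SUB A, A'. After: A=0 B=10 C=-3 D=-30 ZF=1 PC=3
After 50 steps: not halted. PC revisits the same instructions with no path to HALT; will never halt.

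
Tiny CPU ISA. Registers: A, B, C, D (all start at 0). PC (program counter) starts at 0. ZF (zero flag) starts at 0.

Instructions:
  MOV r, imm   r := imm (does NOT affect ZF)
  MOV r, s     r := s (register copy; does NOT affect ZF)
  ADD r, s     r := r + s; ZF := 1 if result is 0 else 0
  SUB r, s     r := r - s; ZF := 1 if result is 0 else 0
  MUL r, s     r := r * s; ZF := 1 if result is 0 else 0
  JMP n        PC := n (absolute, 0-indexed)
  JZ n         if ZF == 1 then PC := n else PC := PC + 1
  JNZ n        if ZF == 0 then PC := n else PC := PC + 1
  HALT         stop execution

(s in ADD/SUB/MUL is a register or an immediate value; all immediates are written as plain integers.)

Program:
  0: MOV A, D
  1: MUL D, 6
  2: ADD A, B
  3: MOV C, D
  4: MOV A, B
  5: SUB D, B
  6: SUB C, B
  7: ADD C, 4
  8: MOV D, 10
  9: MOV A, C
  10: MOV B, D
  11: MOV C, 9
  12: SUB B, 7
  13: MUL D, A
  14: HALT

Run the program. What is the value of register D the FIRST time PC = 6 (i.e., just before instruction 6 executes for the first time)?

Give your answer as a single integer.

Step 1: PC=0 exec 'MOV A, D'. After: A=0 B=0 C=0 D=0 ZF=0 PC=1
Step 2: PC=1 exec 'MUL D, 6'. After: A=0 B=0 C=0 D=0 ZF=1 PC=2
Step 3: PC=2 exec 'ADD A, B'. After: A=0 B=0 C=0 D=0 ZF=1 PC=3
Step 4: PC=3 exec 'MOV C, D'. After: A=0 B=0 C=0 D=0 ZF=1 PC=4
Step 5: PC=4 exec 'MOV A, B'. After: A=0 B=0 C=0 D=0 ZF=1 PC=5
Step 6: PC=5 exec 'SUB D, B'. After: A=0 B=0 C=0 D=0 ZF=1 PC=6
First time PC=6: D=0

0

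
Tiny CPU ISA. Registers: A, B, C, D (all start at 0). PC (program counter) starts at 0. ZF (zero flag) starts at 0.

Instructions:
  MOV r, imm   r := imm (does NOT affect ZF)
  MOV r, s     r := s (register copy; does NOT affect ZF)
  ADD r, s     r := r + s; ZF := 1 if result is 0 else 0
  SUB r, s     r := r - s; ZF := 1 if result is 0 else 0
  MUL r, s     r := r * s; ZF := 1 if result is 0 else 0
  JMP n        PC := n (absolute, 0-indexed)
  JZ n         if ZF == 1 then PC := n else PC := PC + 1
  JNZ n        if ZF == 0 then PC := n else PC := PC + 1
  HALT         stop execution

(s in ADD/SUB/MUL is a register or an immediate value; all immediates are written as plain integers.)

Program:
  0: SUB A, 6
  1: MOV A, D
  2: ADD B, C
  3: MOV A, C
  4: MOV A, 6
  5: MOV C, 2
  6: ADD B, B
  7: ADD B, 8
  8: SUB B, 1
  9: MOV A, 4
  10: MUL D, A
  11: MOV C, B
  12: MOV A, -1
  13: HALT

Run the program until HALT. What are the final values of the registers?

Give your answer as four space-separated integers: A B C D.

Answer: -1 7 7 0

Derivation:
Step 1: PC=0 exec 'SUB A, 6'. After: A=-6 B=0 C=0 D=0 ZF=0 PC=1
Step 2: PC=1 exec 'MOV A, D'. After: A=0 B=0 C=0 D=0 ZF=0 PC=2
Step 3: PC=2 exec 'ADD B, C'. After: A=0 B=0 C=0 D=0 ZF=1 PC=3
Step 4: PC=3 exec 'MOV A, C'. After: A=0 B=0 C=0 D=0 ZF=1 PC=4
Step 5: PC=4 exec 'MOV A, 6'. After: A=6 B=0 C=0 D=0 ZF=1 PC=5
Step 6: PC=5 exec 'MOV C, 2'. After: A=6 B=0 C=2 D=0 ZF=1 PC=6
Step 7: PC=6 exec 'ADD B, B'. After: A=6 B=0 C=2 D=0 ZF=1 PC=7
Step 8: PC=7 exec 'ADD B, 8'. After: A=6 B=8 C=2 D=0 ZF=0 PC=8
Step 9: PC=8 exec 'SUB B, 1'. After: A=6 B=7 C=2 D=0 ZF=0 PC=9
Step 10: PC=9 exec 'MOV A, 4'. After: A=4 B=7 C=2 D=0 ZF=0 PC=10
Step 11: PC=10 exec 'MUL D, A'. After: A=4 B=7 C=2 D=0 ZF=1 PC=11
Step 12: PC=11 exec 'MOV C, B'. After: A=4 B=7 C=7 D=0 ZF=1 PC=12
Step 13: PC=12 exec 'MOV A, -1'. After: A=-1 B=7 C=7 D=0 ZF=1 PC=13
Step 14: PC=13 exec 'HALT'. After: A=-1 B=7 C=7 D=0 ZF=1 PC=13 HALTED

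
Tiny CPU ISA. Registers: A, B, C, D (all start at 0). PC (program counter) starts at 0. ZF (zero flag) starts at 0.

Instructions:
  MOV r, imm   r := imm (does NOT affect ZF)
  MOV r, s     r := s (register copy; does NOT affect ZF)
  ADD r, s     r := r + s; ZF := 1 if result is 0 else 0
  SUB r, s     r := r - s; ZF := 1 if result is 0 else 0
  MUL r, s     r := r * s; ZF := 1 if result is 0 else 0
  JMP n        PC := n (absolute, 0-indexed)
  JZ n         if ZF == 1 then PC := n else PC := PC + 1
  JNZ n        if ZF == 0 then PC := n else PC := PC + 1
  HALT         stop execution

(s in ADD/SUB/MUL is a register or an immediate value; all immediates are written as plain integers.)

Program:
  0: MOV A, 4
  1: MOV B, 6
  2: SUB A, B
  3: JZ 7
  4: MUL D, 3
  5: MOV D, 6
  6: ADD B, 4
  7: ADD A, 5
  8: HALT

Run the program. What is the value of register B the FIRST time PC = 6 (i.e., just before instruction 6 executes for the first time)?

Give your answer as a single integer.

Step 1: PC=0 exec 'MOV A, 4'. After: A=4 B=0 C=0 D=0 ZF=0 PC=1
Step 2: PC=1 exec 'MOV B, 6'. After: A=4 B=6 C=0 D=0 ZF=0 PC=2
Step 3: PC=2 exec 'SUB A, B'. After: A=-2 B=6 C=0 D=0 ZF=0 PC=3
Step 4: PC=3 exec 'JZ 7'. After: A=-2 B=6 C=0 D=0 ZF=0 PC=4
Step 5: PC=4 exec 'MUL D, 3'. After: A=-2 B=6 C=0 D=0 ZF=1 PC=5
Step 6: PC=5 exec 'MOV D, 6'. After: A=-2 B=6 C=0 D=6 ZF=1 PC=6
First time PC=6: B=6

6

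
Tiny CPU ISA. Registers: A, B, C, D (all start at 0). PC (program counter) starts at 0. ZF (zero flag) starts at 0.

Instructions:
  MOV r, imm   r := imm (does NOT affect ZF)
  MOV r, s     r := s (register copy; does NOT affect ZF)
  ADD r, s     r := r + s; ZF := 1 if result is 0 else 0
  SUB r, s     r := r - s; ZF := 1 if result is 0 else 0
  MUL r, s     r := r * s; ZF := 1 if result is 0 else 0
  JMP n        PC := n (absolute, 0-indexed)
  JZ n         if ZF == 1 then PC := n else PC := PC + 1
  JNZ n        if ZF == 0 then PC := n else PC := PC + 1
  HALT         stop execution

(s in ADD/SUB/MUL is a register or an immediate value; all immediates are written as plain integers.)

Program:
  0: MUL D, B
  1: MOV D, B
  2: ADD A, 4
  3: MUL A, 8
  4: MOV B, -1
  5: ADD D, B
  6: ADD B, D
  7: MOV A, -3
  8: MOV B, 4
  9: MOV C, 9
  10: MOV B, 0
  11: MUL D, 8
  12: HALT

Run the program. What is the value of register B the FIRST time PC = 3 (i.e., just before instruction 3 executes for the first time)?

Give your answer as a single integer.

Step 1: PC=0 exec 'MUL D, B'. After: A=0 B=0 C=0 D=0 ZF=1 PC=1
Step 2: PC=1 exec 'MOV D, B'. After: A=0 B=0 C=0 D=0 ZF=1 PC=2
Step 3: PC=2 exec 'ADD A, 4'. After: A=4 B=0 C=0 D=0 ZF=0 PC=3
First time PC=3: B=0

0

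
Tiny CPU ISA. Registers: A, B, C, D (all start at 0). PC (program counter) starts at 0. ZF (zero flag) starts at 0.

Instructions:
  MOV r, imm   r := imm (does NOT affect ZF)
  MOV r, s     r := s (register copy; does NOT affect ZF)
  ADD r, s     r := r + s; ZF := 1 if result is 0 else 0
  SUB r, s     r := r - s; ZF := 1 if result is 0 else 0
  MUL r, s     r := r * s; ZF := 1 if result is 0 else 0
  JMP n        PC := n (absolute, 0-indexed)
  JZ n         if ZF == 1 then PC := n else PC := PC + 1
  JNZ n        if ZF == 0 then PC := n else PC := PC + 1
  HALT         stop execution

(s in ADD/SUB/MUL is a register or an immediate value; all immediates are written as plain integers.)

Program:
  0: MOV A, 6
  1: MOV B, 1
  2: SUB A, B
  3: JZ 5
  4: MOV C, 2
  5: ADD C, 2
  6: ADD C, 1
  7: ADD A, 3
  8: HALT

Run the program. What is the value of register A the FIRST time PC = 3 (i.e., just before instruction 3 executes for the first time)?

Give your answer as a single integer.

Step 1: PC=0 exec 'MOV A, 6'. After: A=6 B=0 C=0 D=0 ZF=0 PC=1
Step 2: PC=1 exec 'MOV B, 1'. After: A=6 B=1 C=0 D=0 ZF=0 PC=2
Step 3: PC=2 exec 'SUB A, B'. After: A=5 B=1 C=0 D=0 ZF=0 PC=3
First time PC=3: A=5

5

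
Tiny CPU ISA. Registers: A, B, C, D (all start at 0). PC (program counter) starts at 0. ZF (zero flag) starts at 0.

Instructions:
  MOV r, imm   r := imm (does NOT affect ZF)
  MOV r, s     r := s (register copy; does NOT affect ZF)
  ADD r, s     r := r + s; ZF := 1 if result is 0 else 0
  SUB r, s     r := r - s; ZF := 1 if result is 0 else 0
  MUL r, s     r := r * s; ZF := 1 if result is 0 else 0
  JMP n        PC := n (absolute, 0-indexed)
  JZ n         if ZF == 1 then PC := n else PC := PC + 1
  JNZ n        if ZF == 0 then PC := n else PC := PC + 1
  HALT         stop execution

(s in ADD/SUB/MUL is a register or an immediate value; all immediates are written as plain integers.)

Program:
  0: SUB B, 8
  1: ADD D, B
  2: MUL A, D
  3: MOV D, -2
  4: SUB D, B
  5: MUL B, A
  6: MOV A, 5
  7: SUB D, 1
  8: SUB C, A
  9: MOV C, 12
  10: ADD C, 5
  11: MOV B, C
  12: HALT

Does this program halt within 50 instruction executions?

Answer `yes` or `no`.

Step 1: PC=0 exec 'SUB B, 8'. After: A=0 B=-8 C=0 D=0 ZF=0 PC=1
Step 2: PC=1 exec 'ADD D, B'. After: A=0 B=-8 C=0 D=-8 ZF=0 PC=2
Step 3: PC=2 exec 'MUL A, D'. After: A=0 B=-8 C=0 D=-8 ZF=1 PC=3
Step 4: PC=3 exec 'MOV D, -2'. After: A=0 B=-8 C=0 D=-2 ZF=1 PC=4
Step 5: PC=4 exec 'SUB D, B'. After: A=0 B=-8 C=0 D=6 ZF=0 PC=5
Step 6: PC=5 exec 'MUL B, A'. After: A=0 B=0 C=0 D=6 ZF=1 PC=6
Step 7: PC=6 exec 'MOV A, 5'. After: A=5 B=0 C=0 D=6 ZF=1 PC=7
Step 8: PC=7 exec 'SUB D, 1'. After: A=5 B=0 C=0 D=5 ZF=0 PC=8
Step 9: PC=8 exec 'SUB C, A'. After: A=5 B=0 C=-5 D=5 ZF=0 PC=9
Step 10: PC=9 exec 'MOV C, 12'. After: A=5 B=0 C=12 D=5 ZF=0 PC=10
Step 11: PC=10 exec 'ADD C, 5'. After: A=5 B=0 C=17 D=5 ZF=0 PC=11
Step 12: PC=11 exec 'MOV B, C'. After: A=5 B=17 C=17 D=5 ZF=0 PC=12
Step 13: PC=12 exec 'HALT'. After: A=5 B=17 C=17 D=5 ZF=0 PC=12 HALTED

Answer: yes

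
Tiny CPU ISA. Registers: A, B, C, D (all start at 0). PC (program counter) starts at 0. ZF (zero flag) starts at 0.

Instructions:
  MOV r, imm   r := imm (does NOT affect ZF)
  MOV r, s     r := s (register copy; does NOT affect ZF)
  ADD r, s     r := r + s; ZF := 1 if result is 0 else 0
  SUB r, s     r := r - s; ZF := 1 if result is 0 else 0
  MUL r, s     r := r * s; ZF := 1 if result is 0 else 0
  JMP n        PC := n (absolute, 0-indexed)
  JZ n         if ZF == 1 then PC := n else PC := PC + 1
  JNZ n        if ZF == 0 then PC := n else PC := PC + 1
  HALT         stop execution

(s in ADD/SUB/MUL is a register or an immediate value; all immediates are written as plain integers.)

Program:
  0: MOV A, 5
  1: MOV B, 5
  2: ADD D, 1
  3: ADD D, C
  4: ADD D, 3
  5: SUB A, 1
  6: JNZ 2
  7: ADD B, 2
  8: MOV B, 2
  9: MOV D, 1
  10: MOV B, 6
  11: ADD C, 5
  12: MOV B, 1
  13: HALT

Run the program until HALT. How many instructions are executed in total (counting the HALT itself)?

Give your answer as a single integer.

Answer: 34

Derivation:
Step 1: PC=0 exec 'MOV A, 5'. After: A=5 B=0 C=0 D=0 ZF=0 PC=1
Step 2: PC=1 exec 'MOV B, 5'. After: A=5 B=5 C=0 D=0 ZF=0 PC=2
Step 3: PC=2 exec 'ADD D, 1'. After: A=5 B=5 C=0 D=1 ZF=0 PC=3
Step 4: PC=3 exec 'ADD D, C'. After: A=5 B=5 C=0 D=1 ZF=0 PC=4
Step 5: PC=4 exec 'ADD D, 3'. After: A=5 B=5 C=0 D=4 ZF=0 PC=5
Step 6: PC=5 exec 'SUB A, 1'. After: A=4 B=5 C=0 D=4 ZF=0 PC=6
Step 7: PC=6 exec 'JNZ 2'. After: A=4 B=5 C=0 D=4 ZF=0 PC=2
Step 8: PC=2 exec 'ADD D, 1'. After: A=4 B=5 C=0 D=5 ZF=0 PC=3
Step 9: PC=3 exec 'ADD D, C'. After: A=4 B=5 C=0 D=5 ZF=0 PC=4
Step 10: PC=4 exec 'ADD D, 3'. After: A=4 B=5 C=0 D=8 ZF=0 PC=5
Step 11: PC=5 exec 'SUB A, 1'. After: A=3 B=5 C=0 D=8 ZF=0 PC=6
Step 12: PC=6 exec 'JNZ 2'. After: A=3 B=5 C=0 D=8 ZF=0 PC=2
Step 13: PC=2 exec 'ADD D, 1'. After: A=3 B=5 C=0 D=9 ZF=0 PC=3
Step 14: PC=3 exec 'ADD D, C'. After: A=3 B=5 C=0 D=9 ZF=0 PC=4
Step 15: PC=4 exec 'ADD D, 3'. After: A=3 B=5 C=0 D=12 ZF=0 PC=5
Step 16: PC=5 exec 'SUB A, 1'. After: A=2 B=5 C=0 D=12 ZF=0 PC=6
Step 17: PC=6 exec 'JNZ 2'. After: A=2 B=5 C=0 D=12 ZF=0 PC=2
Step 18: PC=2 exec 'ADD D, 1'. After: A=2 B=5 C=0 D=13 ZF=0 PC=3
Step 19: PC=3 exec 'ADD D, C'. After: A=2 B=5 C=0 D=13 ZF=0 PC=4
Step 20: PC=4 exec 'ADD D, 3'. After: A=2 B=5 C=0 D=16 ZF=0 PC=5
Step 21: PC=5 exec 'SUB A, 1'. After: A=1 B=5 C=0 D=16 ZF=0 PC=6
Step 22: PC=6 exec 'JNZ 2'. After: A=1 B=5 C=0 D=16 ZF=0 PC=2
Step 23: PC=2 exec 'ADD D, 1'. After: A=1 B=5 C=0 D=17 ZF=0 PC=3
Step 24: PC=3 exec 'ADD D, C'. After: A=1 B=5 C=0 D=17 ZF=0 PC=4
Step 25: PC=4 exec 'ADD D, 3'. After: A=1 B=5 C=0 D=20 ZF=0 PC=5
Step 26: PC=5 exec 'SUB A, 1'. After: A=0 B=5 C=0 D=20 ZF=1 PC=6
Step 27: PC=6 exec 'JNZ 2'. After: A=0 B=5 C=0 D=20 ZF=1 PC=7
Step 28: PC=7 exec 'ADD B, 2'. After: A=0 B=7 C=0 D=20 ZF=0 PC=8
Step 29: PC=8 exec 'MOV B, 2'. After: A=0 B=2 C=0 D=20 ZF=0 PC=9
Step 30: PC=9 exec 'MOV D, 1'. After: A=0 B=2 C=0 D=1 ZF=0 PC=10
Step 31: PC=10 exec 'MOV B, 6'. After: A=0 B=6 C=0 D=1 ZF=0 PC=11
Step 32: PC=11 exec 'ADD C, 5'. After: A=0 B=6 C=5 D=1 ZF=0 PC=12
Step 33: PC=12 exec 'MOV B, 1'. After: A=0 B=1 C=5 D=1 ZF=0 PC=13
Step 34: PC=13 exec 'HALT'. After: A=0 B=1 C=5 D=1 ZF=0 PC=13 HALTED
Total instructions executed: 34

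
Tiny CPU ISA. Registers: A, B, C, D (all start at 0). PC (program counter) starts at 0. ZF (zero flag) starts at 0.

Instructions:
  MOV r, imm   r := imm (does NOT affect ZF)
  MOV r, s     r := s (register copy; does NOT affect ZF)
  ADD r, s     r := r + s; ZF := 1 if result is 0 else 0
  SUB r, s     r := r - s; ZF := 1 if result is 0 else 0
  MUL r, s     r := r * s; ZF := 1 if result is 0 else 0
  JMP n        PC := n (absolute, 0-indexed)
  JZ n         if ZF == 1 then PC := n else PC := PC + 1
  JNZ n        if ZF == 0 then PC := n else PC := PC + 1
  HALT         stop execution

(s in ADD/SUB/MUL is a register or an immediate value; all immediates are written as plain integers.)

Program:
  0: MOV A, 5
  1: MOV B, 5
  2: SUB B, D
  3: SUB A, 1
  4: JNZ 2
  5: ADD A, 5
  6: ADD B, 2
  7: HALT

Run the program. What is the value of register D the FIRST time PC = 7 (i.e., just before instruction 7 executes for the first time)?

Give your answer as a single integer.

Step 1: PC=0 exec 'MOV A, 5'. After: A=5 B=0 C=0 D=0 ZF=0 PC=1
Step 2: PC=1 exec 'MOV B, 5'. After: A=5 B=5 C=0 D=0 ZF=0 PC=2
Step 3: PC=2 exec 'SUB B, D'. After: A=5 B=5 C=0 D=0 ZF=0 PC=3
Step 4: PC=3 exec 'SUB A, 1'. After: A=4 B=5 C=0 D=0 ZF=0 PC=4
Step 5: PC=4 exec 'JNZ 2'. After: A=4 B=5 C=0 D=0 ZF=0 PC=2
Step 6: PC=2 exec 'SUB B, D'. After: A=4 B=5 C=0 D=0 ZF=0 PC=3
Step 7: PC=3 exec 'SUB A, 1'. After: A=3 B=5 C=0 D=0 ZF=0 PC=4
Step 8: PC=4 exec 'JNZ 2'. After: A=3 B=5 C=0 D=0 ZF=0 PC=2
Step 9: PC=2 exec 'SUB B, D'. After: A=3 B=5 C=0 D=0 ZF=0 PC=3
Step 10: PC=3 exec 'SUB A, 1'. After: A=2 B=5 C=0 D=0 ZF=0 PC=4
Step 11: PC=4 exec 'JNZ 2'. After: A=2 B=5 C=0 D=0 ZF=0 PC=2
Step 12: PC=2 exec 'SUB B, D'. After: A=2 B=5 C=0 D=0 ZF=0 PC=3
Step 13: PC=3 exec 'SUB A, 1'. After: A=1 B=5 C=0 D=0 ZF=0 PC=4
Step 14: PC=4 exec 'JNZ 2'. After: A=1 B=5 C=0 D=0 ZF=0 PC=2
Step 15: PC=2 exec 'SUB B, D'. After: A=1 B=5 C=0 D=0 ZF=0 PC=3
Step 16: PC=3 exec 'SUB A, 1'. After: A=0 B=5 C=0 D=0 ZF=1 PC=4
Step 17: PC=4 exec 'JNZ 2'. After: A=0 B=5 C=0 D=0 ZF=1 PC=5
Step 18: PC=5 exec 'ADD A, 5'. After: A=5 B=5 C=0 D=0 ZF=0 PC=6
Step 19: PC=6 exec 'ADD B, 2'. After: A=5 B=7 C=0 D=0 ZF=0 PC=7
First time PC=7: D=0

0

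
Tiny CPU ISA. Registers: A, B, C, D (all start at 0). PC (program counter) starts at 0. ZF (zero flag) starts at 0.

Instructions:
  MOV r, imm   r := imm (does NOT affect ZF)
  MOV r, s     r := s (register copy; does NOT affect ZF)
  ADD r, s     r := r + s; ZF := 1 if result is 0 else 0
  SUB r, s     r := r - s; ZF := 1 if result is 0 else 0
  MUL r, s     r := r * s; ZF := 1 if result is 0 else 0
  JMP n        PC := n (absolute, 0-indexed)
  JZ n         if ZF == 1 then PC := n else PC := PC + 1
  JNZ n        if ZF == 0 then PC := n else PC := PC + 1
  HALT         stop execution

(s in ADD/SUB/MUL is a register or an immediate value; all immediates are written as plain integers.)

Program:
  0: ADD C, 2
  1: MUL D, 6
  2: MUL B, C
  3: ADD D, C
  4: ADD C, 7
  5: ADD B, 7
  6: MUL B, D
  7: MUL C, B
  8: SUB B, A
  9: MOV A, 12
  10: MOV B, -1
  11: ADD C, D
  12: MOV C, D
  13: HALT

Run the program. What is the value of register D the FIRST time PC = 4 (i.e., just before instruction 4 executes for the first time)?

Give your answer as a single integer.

Step 1: PC=0 exec 'ADD C, 2'. After: A=0 B=0 C=2 D=0 ZF=0 PC=1
Step 2: PC=1 exec 'MUL D, 6'. After: A=0 B=0 C=2 D=0 ZF=1 PC=2
Step 3: PC=2 exec 'MUL B, C'. After: A=0 B=0 C=2 D=0 ZF=1 PC=3
Step 4: PC=3 exec 'ADD D, C'. After: A=0 B=0 C=2 D=2 ZF=0 PC=4
First time PC=4: D=2

2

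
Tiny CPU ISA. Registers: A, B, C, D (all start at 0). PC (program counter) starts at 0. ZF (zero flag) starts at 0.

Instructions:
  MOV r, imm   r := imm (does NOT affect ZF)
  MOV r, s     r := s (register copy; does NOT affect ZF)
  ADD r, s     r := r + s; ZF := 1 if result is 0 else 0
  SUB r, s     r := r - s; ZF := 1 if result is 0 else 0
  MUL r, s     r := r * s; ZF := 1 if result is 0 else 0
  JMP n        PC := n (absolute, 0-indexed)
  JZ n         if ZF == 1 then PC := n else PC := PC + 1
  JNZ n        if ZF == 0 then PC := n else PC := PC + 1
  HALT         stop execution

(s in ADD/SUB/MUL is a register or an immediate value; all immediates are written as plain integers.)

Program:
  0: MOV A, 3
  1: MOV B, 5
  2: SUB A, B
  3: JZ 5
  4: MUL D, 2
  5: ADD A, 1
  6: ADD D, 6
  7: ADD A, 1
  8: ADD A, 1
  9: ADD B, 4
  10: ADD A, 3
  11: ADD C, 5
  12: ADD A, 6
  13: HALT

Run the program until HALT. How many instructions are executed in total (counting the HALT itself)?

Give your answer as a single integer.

Step 1: PC=0 exec 'MOV A, 3'. After: A=3 B=0 C=0 D=0 ZF=0 PC=1
Step 2: PC=1 exec 'MOV B, 5'. After: A=3 B=5 C=0 D=0 ZF=0 PC=2
Step 3: PC=2 exec 'SUB A, B'. After: A=-2 B=5 C=0 D=0 ZF=0 PC=3
Step 4: PC=3 exec 'JZ 5'. After: A=-2 B=5 C=0 D=0 ZF=0 PC=4
Step 5: PC=4 exec 'MUL D, 2'. After: A=-2 B=5 C=0 D=0 ZF=1 PC=5
Step 6: PC=5 exec 'ADD A, 1'. After: A=-1 B=5 C=0 D=0 ZF=0 PC=6
Step 7: PC=6 exec 'ADD D, 6'. After: A=-1 B=5 C=0 D=6 ZF=0 PC=7
Step 8: PC=7 exec 'ADD A, 1'. After: A=0 B=5 C=0 D=6 ZF=1 PC=8
Step 9: PC=8 exec 'ADD A, 1'. After: A=1 B=5 C=0 D=6 ZF=0 PC=9
Step 10: PC=9 exec 'ADD B, 4'. After: A=1 B=9 C=0 D=6 ZF=0 PC=10
Step 11: PC=10 exec 'ADD A, 3'. After: A=4 B=9 C=0 D=6 ZF=0 PC=11
Step 12: PC=11 exec 'ADD C, 5'. After: A=4 B=9 C=5 D=6 ZF=0 PC=12
Step 13: PC=12 exec 'ADD A, 6'. After: A=10 B=9 C=5 D=6 ZF=0 PC=13
Step 14: PC=13 exec 'HALT'. After: A=10 B=9 C=5 D=6 ZF=0 PC=13 HALTED
Total instructions executed: 14

Answer: 14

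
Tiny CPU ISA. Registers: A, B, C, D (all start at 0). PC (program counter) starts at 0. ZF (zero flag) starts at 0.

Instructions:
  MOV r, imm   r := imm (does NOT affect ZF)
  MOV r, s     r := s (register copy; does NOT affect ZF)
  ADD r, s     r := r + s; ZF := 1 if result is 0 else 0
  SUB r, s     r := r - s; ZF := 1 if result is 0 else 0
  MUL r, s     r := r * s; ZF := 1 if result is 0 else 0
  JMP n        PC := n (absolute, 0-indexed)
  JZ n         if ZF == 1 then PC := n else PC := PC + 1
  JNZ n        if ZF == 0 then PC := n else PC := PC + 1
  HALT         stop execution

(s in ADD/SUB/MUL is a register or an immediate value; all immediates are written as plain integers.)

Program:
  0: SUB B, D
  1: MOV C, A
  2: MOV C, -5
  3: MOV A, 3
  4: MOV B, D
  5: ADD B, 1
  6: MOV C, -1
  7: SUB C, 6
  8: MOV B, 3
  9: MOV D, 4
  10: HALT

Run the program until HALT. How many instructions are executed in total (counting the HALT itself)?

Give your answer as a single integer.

Answer: 11

Derivation:
Step 1: PC=0 exec 'SUB B, D'. After: A=0 B=0 C=0 D=0 ZF=1 PC=1
Step 2: PC=1 exec 'MOV C, A'. After: A=0 B=0 C=0 D=0 ZF=1 PC=2
Step 3: PC=2 exec 'MOV C, -5'. After: A=0 B=0 C=-5 D=0 ZF=1 PC=3
Step 4: PC=3 exec 'MOV A, 3'. After: A=3 B=0 C=-5 D=0 ZF=1 PC=4
Step 5: PC=4 exec 'MOV B, D'. After: A=3 B=0 C=-5 D=0 ZF=1 PC=5
Step 6: PC=5 exec 'ADD B, 1'. After: A=3 B=1 C=-5 D=0 ZF=0 PC=6
Step 7: PC=6 exec 'MOV C, -1'. After: A=3 B=1 C=-1 D=0 ZF=0 PC=7
Step 8: PC=7 exec 'SUB C, 6'. After: A=3 B=1 C=-7 D=0 ZF=0 PC=8
Step 9: PC=8 exec 'MOV B, 3'. After: A=3 B=3 C=-7 D=0 ZF=0 PC=9
Step 10: PC=9 exec 'MOV D, 4'. After: A=3 B=3 C=-7 D=4 ZF=0 PC=10
Step 11: PC=10 exec 'HALT'. After: A=3 B=3 C=-7 D=4 ZF=0 PC=10 HALTED
Total instructions executed: 11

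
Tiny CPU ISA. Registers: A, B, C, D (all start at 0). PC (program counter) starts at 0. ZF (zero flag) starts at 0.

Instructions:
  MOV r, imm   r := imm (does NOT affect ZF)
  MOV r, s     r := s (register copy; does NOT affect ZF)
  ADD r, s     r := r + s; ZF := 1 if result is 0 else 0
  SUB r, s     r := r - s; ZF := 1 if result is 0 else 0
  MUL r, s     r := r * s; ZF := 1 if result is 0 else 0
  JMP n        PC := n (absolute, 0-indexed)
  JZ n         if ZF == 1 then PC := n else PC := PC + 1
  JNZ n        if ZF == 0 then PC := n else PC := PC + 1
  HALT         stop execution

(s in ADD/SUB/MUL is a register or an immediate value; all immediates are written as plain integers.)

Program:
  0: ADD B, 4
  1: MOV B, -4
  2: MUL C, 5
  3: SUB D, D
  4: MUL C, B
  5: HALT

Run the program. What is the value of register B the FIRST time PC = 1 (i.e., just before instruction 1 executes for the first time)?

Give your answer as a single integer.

Step 1: PC=0 exec 'ADD B, 4'. After: A=0 B=4 C=0 D=0 ZF=0 PC=1
First time PC=1: B=4

4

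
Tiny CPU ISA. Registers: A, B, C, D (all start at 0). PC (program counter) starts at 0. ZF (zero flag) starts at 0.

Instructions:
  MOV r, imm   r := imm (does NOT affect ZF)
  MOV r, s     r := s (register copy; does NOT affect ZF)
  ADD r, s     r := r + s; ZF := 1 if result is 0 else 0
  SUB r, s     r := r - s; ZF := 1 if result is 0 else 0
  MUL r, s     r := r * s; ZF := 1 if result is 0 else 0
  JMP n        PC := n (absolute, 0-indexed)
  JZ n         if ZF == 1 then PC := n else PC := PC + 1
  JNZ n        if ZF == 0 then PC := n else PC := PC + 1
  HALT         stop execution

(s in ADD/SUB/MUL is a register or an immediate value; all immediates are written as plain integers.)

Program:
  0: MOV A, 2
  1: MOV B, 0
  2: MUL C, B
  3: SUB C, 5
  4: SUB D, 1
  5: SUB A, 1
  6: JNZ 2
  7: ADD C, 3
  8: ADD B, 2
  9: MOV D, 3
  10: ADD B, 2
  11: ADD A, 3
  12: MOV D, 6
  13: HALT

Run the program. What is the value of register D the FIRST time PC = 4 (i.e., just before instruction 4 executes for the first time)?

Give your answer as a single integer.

Step 1: PC=0 exec 'MOV A, 2'. After: A=2 B=0 C=0 D=0 ZF=0 PC=1
Step 2: PC=1 exec 'MOV B, 0'. After: A=2 B=0 C=0 D=0 ZF=0 PC=2
Step 3: PC=2 exec 'MUL C, B'. After: A=2 B=0 C=0 D=0 ZF=1 PC=3
Step 4: PC=3 exec 'SUB C, 5'. After: A=2 B=0 C=-5 D=0 ZF=0 PC=4
First time PC=4: D=0

0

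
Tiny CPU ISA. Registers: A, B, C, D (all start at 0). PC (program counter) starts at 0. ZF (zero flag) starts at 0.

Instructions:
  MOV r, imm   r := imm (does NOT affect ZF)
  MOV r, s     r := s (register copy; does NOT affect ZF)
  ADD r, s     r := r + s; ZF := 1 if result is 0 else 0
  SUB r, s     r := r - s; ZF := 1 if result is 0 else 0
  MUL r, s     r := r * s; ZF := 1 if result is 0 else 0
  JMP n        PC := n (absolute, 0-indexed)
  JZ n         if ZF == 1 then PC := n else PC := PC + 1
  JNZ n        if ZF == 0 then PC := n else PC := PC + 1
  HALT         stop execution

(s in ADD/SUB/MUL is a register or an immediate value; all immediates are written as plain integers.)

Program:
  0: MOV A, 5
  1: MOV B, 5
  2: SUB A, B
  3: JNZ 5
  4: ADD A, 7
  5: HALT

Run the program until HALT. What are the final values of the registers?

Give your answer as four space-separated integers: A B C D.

Answer: 7 5 0 0

Derivation:
Step 1: PC=0 exec 'MOV A, 5'. After: A=5 B=0 C=0 D=0 ZF=0 PC=1
Step 2: PC=1 exec 'MOV B, 5'. After: A=5 B=5 C=0 D=0 ZF=0 PC=2
Step 3: PC=2 exec 'SUB A, B'. After: A=0 B=5 C=0 D=0 ZF=1 PC=3
Step 4: PC=3 exec 'JNZ 5'. After: A=0 B=5 C=0 D=0 ZF=1 PC=4
Step 5: PC=4 exec 'ADD A, 7'. After: A=7 B=5 C=0 D=0 ZF=0 PC=5
Step 6: PC=5 exec 'HALT'. After: A=7 B=5 C=0 D=0 ZF=0 PC=5 HALTED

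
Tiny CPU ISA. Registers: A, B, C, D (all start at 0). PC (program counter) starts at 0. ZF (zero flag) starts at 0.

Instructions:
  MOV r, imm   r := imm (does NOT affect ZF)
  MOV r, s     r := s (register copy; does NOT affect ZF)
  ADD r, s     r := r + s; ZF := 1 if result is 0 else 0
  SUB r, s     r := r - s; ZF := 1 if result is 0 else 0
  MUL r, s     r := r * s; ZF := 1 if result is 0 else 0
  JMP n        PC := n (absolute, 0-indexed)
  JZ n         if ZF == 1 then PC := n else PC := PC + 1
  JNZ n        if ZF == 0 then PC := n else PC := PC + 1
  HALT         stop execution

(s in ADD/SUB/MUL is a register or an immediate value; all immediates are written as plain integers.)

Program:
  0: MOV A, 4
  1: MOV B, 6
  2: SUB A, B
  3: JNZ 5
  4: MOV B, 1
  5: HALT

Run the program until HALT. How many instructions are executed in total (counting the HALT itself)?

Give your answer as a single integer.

Answer: 5

Derivation:
Step 1: PC=0 exec 'MOV A, 4'. After: A=4 B=0 C=0 D=0 ZF=0 PC=1
Step 2: PC=1 exec 'MOV B, 6'. After: A=4 B=6 C=0 D=0 ZF=0 PC=2
Step 3: PC=2 exec 'SUB A, B'. After: A=-2 B=6 C=0 D=0 ZF=0 PC=3
Step 4: PC=3 exec 'JNZ 5'. After: A=-2 B=6 C=0 D=0 ZF=0 PC=5
Step 5: PC=5 exec 'HALT'. After: A=-2 B=6 C=0 D=0 ZF=0 PC=5 HALTED
Total instructions executed: 5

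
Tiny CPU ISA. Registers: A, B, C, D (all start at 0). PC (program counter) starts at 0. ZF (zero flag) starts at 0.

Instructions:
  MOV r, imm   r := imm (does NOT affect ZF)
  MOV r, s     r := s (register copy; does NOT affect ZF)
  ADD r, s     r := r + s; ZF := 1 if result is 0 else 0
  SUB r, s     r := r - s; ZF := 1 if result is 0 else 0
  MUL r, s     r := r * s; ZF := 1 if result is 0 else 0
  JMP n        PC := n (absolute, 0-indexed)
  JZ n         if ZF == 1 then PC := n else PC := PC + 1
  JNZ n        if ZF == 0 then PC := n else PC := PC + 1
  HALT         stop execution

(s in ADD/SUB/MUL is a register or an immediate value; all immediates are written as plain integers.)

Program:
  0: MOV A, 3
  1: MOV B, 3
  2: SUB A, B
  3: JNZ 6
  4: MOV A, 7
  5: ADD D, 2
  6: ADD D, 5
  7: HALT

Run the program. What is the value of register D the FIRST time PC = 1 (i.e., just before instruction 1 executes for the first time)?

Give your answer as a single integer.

Step 1: PC=0 exec 'MOV A, 3'. After: A=3 B=0 C=0 D=0 ZF=0 PC=1
First time PC=1: D=0

0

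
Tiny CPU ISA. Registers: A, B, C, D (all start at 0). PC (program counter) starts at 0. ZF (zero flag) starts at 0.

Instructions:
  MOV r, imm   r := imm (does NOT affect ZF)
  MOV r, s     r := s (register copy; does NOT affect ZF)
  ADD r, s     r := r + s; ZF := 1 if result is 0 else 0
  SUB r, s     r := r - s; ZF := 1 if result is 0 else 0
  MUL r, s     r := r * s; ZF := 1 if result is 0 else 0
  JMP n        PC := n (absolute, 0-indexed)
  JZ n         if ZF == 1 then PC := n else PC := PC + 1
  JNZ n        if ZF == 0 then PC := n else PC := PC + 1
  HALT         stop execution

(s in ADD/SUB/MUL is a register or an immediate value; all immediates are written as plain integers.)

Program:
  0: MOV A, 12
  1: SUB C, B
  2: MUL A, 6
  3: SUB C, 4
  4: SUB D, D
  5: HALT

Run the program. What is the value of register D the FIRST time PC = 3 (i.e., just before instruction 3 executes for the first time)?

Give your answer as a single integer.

Step 1: PC=0 exec 'MOV A, 12'. After: A=12 B=0 C=0 D=0 ZF=0 PC=1
Step 2: PC=1 exec 'SUB C, B'. After: A=12 B=0 C=0 D=0 ZF=1 PC=2
Step 3: PC=2 exec 'MUL A, 6'. After: A=72 B=0 C=0 D=0 ZF=0 PC=3
First time PC=3: D=0

0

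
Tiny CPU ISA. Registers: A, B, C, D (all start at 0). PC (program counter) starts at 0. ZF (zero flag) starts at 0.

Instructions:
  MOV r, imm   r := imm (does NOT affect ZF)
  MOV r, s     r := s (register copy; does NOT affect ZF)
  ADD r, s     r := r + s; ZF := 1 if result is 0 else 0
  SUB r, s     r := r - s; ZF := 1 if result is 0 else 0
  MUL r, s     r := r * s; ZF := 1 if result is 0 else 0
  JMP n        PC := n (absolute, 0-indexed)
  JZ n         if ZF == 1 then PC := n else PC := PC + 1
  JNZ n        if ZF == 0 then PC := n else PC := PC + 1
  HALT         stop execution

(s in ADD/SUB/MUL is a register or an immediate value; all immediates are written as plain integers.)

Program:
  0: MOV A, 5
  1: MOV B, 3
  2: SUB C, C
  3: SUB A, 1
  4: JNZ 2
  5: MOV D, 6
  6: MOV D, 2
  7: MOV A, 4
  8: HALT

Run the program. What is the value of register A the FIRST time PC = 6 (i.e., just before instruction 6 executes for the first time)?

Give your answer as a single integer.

Step 1: PC=0 exec 'MOV A, 5'. After: A=5 B=0 C=0 D=0 ZF=0 PC=1
Step 2: PC=1 exec 'MOV B, 3'. After: A=5 B=3 C=0 D=0 ZF=0 PC=2
Step 3: PC=2 exec 'SUB C, C'. After: A=5 B=3 C=0 D=0 ZF=1 PC=3
Step 4: PC=3 exec 'SUB A, 1'. After: A=4 B=3 C=0 D=0 ZF=0 PC=4
Step 5: PC=4 exec 'JNZ 2'. After: A=4 B=3 C=0 D=0 ZF=0 PC=2
Step 6: PC=2 exec 'SUB C, C'. After: A=4 B=3 C=0 D=0 ZF=1 PC=3
Step 7: PC=3 exec 'SUB A, 1'. After: A=3 B=3 C=0 D=0 ZF=0 PC=4
Step 8: PC=4 exec 'JNZ 2'. After: A=3 B=3 C=0 D=0 ZF=0 PC=2
Step 9: PC=2 exec 'SUB C, C'. After: A=3 B=3 C=0 D=0 ZF=1 PC=3
Step 10: PC=3 exec 'SUB A, 1'. After: A=2 B=3 C=0 D=0 ZF=0 PC=4
Step 11: PC=4 exec 'JNZ 2'. After: A=2 B=3 C=0 D=0 ZF=0 PC=2
Step 12: PC=2 exec 'SUB C, C'. After: A=2 B=3 C=0 D=0 ZF=1 PC=3
Step 13: PC=3 exec 'SUB A, 1'. After: A=1 B=3 C=0 D=0 ZF=0 PC=4
Step 14: PC=4 exec 'JNZ 2'. After: A=1 B=3 C=0 D=0 ZF=0 PC=2
Step 15: PC=2 exec 'SUB C, C'. After: A=1 B=3 C=0 D=0 ZF=1 PC=3
Step 16: PC=3 exec 'SUB A, 1'. After: A=0 B=3 C=0 D=0 ZF=1 PC=4
Step 17: PC=4 exec 'JNZ 2'. After: A=0 B=3 C=0 D=0 ZF=1 PC=5
Step 18: PC=5 exec 'MOV D, 6'. After: A=0 B=3 C=0 D=6 ZF=1 PC=6
First time PC=6: A=0

0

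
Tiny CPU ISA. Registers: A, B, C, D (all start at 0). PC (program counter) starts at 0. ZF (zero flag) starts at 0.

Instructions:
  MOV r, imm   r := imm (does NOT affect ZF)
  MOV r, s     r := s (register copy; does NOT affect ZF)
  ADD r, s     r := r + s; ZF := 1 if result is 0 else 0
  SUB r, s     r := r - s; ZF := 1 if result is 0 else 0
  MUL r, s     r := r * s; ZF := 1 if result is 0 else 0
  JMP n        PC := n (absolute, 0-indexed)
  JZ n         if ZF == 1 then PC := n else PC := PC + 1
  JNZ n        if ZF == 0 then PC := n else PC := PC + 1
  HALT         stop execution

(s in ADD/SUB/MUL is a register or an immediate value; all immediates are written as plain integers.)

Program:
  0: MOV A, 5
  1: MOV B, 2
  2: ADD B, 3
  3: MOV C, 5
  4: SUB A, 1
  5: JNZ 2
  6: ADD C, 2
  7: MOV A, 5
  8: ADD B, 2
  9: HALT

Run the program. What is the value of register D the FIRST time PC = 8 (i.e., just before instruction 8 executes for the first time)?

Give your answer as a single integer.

Step 1: PC=0 exec 'MOV A, 5'. After: A=5 B=0 C=0 D=0 ZF=0 PC=1
Step 2: PC=1 exec 'MOV B, 2'. After: A=5 B=2 C=0 D=0 ZF=0 PC=2
Step 3: PC=2 exec 'ADD B, 3'. After: A=5 B=5 C=0 D=0 ZF=0 PC=3
Step 4: PC=3 exec 'MOV C, 5'. After: A=5 B=5 C=5 D=0 ZF=0 PC=4
Step 5: PC=4 exec 'SUB A, 1'. After: A=4 B=5 C=5 D=0 ZF=0 PC=5
Step 6: PC=5 exec 'JNZ 2'. After: A=4 B=5 C=5 D=0 ZF=0 PC=2
Step 7: PC=2 exec 'ADD B, 3'. After: A=4 B=8 C=5 D=0 ZF=0 PC=3
Step 8: PC=3 exec 'MOV C, 5'. After: A=4 B=8 C=5 D=0 ZF=0 PC=4
Step 9: PC=4 exec 'SUB A, 1'. After: A=3 B=8 C=5 D=0 ZF=0 PC=5
Step 10: PC=5 exec 'JNZ 2'. After: A=3 B=8 C=5 D=0 ZF=0 PC=2
Step 11: PC=2 exec 'ADD B, 3'. After: A=3 B=11 C=5 D=0 ZF=0 PC=3
Step 12: PC=3 exec 'MOV C, 5'. After: A=3 B=11 C=5 D=0 ZF=0 PC=4
Step 13: PC=4 exec 'SUB A, 1'. After: A=2 B=11 C=5 D=0 ZF=0 PC=5
Step 14: PC=5 exec 'JNZ 2'. After: A=2 B=11 C=5 D=0 ZF=0 PC=2
Step 15: PC=2 exec 'ADD B, 3'. After: A=2 B=14 C=5 D=0 ZF=0 PC=3
Step 16: PC=3 exec 'MOV C, 5'. After: A=2 B=14 C=5 D=0 ZF=0 PC=4
Step 17: PC=4 exec 'SUB A, 1'. After: A=1 B=14 C=5 D=0 ZF=0 PC=5
Step 18: PC=5 exec 'JNZ 2'. After: A=1 B=14 C=5 D=0 ZF=0 PC=2
Step 19: PC=2 exec 'ADD B, 3'. After: A=1 B=17 C=5 D=0 ZF=0 PC=3
Step 20: PC=3 exec 'MOV C, 5'. After: A=1 B=17 C=5 D=0 ZF=0 PC=4
Step 21: PC=4 exec 'SUB A, 1'. After: A=0 B=17 C=5 D=0 ZF=1 PC=5
Step 22: PC=5 exec 'JNZ 2'. After: A=0 B=17 C=5 D=0 ZF=1 PC=6
Step 23: PC=6 exec 'ADD C, 2'. After: A=0 B=17 C=7 D=0 ZF=0 PC=7
Step 24: PC=7 exec 'MOV A, 5'. After: A=5 B=17 C=7 D=0 ZF=0 PC=8
First time PC=8: D=0

0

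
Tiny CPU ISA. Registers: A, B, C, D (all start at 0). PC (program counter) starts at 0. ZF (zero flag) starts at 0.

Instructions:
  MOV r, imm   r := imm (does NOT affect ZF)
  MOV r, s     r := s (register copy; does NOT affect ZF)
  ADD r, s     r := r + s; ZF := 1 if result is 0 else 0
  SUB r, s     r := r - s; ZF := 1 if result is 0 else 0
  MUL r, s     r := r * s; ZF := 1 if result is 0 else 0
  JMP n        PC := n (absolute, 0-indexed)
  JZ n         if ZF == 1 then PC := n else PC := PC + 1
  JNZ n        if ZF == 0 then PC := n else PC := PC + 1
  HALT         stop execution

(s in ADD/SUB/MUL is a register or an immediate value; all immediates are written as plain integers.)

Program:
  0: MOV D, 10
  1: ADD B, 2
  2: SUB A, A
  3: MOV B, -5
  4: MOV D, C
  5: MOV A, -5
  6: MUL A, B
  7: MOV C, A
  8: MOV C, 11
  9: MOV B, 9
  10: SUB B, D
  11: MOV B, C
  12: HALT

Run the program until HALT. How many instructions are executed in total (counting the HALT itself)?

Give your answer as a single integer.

Step 1: PC=0 exec 'MOV D, 10'. After: A=0 B=0 C=0 D=10 ZF=0 PC=1
Step 2: PC=1 exec 'ADD B, 2'. After: A=0 B=2 C=0 D=10 ZF=0 PC=2
Step 3: PC=2 exec 'SUB A, A'. After: A=0 B=2 C=0 D=10 ZF=1 PC=3
Step 4: PC=3 exec 'MOV B, -5'. After: A=0 B=-5 C=0 D=10 ZF=1 PC=4
Step 5: PC=4 exec 'MOV D, C'. After: A=0 B=-5 C=0 D=0 ZF=1 PC=5
Step 6: PC=5 exec 'MOV A, -5'. After: A=-5 B=-5 C=0 D=0 ZF=1 PC=6
Step 7: PC=6 exec 'MUL A, B'. After: A=25 B=-5 C=0 D=0 ZF=0 PC=7
Step 8: PC=7 exec 'MOV C, A'. After: A=25 B=-5 C=25 D=0 ZF=0 PC=8
Step 9: PC=8 exec 'MOV C, 11'. After: A=25 B=-5 C=11 D=0 ZF=0 PC=9
Step 10: PC=9 exec 'MOV B, 9'. After: A=25 B=9 C=11 D=0 ZF=0 PC=10
Step 11: PC=10 exec 'SUB B, D'. After: A=25 B=9 C=11 D=0 ZF=0 PC=11
Step 12: PC=11 exec 'MOV B, C'. After: A=25 B=11 C=11 D=0 ZF=0 PC=12
Step 13: PC=12 exec 'HALT'. After: A=25 B=11 C=11 D=0 ZF=0 PC=12 HALTED
Total instructions executed: 13

Answer: 13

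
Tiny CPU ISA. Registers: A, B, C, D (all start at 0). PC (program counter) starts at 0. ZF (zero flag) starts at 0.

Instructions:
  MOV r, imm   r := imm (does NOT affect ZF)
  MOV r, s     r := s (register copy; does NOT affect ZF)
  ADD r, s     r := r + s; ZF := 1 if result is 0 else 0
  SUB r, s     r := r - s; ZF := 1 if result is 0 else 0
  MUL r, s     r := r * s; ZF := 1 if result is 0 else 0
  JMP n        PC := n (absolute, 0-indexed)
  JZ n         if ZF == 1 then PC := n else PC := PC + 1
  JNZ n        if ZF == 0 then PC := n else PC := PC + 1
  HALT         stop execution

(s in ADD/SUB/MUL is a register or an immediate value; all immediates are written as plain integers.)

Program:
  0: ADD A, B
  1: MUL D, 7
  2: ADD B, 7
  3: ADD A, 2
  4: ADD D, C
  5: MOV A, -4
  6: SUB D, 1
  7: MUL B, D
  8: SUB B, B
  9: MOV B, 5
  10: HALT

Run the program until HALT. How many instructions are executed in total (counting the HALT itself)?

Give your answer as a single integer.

Step 1: PC=0 exec 'ADD A, B'. After: A=0 B=0 C=0 D=0 ZF=1 PC=1
Step 2: PC=1 exec 'MUL D, 7'. After: A=0 B=0 C=0 D=0 ZF=1 PC=2
Step 3: PC=2 exec 'ADD B, 7'. After: A=0 B=7 C=0 D=0 ZF=0 PC=3
Step 4: PC=3 exec 'ADD A, 2'. After: A=2 B=7 C=0 D=0 ZF=0 PC=4
Step 5: PC=4 exec 'ADD D, C'. After: A=2 B=7 C=0 D=0 ZF=1 PC=5
Step 6: PC=5 exec 'MOV A, -4'. After: A=-4 B=7 C=0 D=0 ZF=1 PC=6
Step 7: PC=6 exec 'SUB D, 1'. After: A=-4 B=7 C=0 D=-1 ZF=0 PC=7
Step 8: PC=7 exec 'MUL B, D'. After: A=-4 B=-7 C=0 D=-1 ZF=0 PC=8
Step 9: PC=8 exec 'SUB B, B'. After: A=-4 B=0 C=0 D=-1 ZF=1 PC=9
Step 10: PC=9 exec 'MOV B, 5'. After: A=-4 B=5 C=0 D=-1 ZF=1 PC=10
Step 11: PC=10 exec 'HALT'. After: A=-4 B=5 C=0 D=-1 ZF=1 PC=10 HALTED
Total instructions executed: 11

Answer: 11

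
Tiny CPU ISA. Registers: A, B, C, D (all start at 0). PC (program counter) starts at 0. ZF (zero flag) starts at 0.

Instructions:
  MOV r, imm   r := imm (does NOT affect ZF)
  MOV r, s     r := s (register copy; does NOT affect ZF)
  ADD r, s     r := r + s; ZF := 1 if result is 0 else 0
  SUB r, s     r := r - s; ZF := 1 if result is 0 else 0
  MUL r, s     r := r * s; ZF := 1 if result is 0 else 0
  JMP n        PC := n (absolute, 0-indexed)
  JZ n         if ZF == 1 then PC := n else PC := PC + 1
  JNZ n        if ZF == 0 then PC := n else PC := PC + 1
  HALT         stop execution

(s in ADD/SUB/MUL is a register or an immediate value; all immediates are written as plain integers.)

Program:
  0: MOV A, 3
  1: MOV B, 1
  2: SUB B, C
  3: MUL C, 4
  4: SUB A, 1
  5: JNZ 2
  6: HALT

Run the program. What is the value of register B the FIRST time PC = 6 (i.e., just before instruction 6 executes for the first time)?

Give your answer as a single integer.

Step 1: PC=0 exec 'MOV A, 3'. After: A=3 B=0 C=0 D=0 ZF=0 PC=1
Step 2: PC=1 exec 'MOV B, 1'. After: A=3 B=1 C=0 D=0 ZF=0 PC=2
Step 3: PC=2 exec 'SUB B, C'. After: A=3 B=1 C=0 D=0 ZF=0 PC=3
Step 4: PC=3 exec 'MUL C, 4'. After: A=3 B=1 C=0 D=0 ZF=1 PC=4
Step 5: PC=4 exec 'SUB A, 1'. After: A=2 B=1 C=0 D=0 ZF=0 PC=5
Step 6: PC=5 exec 'JNZ 2'. After: A=2 B=1 C=0 D=0 ZF=0 PC=2
Step 7: PC=2 exec 'SUB B, C'. After: A=2 B=1 C=0 D=0 ZF=0 PC=3
Step 8: PC=3 exec 'MUL C, 4'. After: A=2 B=1 C=0 D=0 ZF=1 PC=4
Step 9: PC=4 exec 'SUB A, 1'. After: A=1 B=1 C=0 D=0 ZF=0 PC=5
Step 10: PC=5 exec 'JNZ 2'. After: A=1 B=1 C=0 D=0 ZF=0 PC=2
Step 11: PC=2 exec 'SUB B, C'. After: A=1 B=1 C=0 D=0 ZF=0 PC=3
Step 12: PC=3 exec 'MUL C, 4'. After: A=1 B=1 C=0 D=0 ZF=1 PC=4
Step 13: PC=4 exec 'SUB A, 1'. After: A=0 B=1 C=0 D=0 ZF=1 PC=5
Step 14: PC=5 exec 'JNZ 2'. After: A=0 B=1 C=0 D=0 ZF=1 PC=6
First time PC=6: B=1

1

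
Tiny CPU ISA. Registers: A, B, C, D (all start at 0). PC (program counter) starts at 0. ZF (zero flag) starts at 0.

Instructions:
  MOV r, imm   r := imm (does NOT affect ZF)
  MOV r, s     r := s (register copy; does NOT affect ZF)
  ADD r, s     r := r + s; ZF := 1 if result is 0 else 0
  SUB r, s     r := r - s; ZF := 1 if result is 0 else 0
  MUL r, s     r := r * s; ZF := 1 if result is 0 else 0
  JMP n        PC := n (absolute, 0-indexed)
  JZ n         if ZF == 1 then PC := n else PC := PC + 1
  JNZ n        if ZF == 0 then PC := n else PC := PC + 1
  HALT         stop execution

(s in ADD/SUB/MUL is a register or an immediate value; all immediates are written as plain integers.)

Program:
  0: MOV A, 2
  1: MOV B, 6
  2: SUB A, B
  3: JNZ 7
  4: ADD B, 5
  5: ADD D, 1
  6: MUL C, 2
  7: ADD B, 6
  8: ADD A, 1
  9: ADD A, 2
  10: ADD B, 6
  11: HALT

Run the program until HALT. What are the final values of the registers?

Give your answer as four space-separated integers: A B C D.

Answer: -1 18 0 0

Derivation:
Step 1: PC=0 exec 'MOV A, 2'. After: A=2 B=0 C=0 D=0 ZF=0 PC=1
Step 2: PC=1 exec 'MOV B, 6'. After: A=2 B=6 C=0 D=0 ZF=0 PC=2
Step 3: PC=2 exec 'SUB A, B'. After: A=-4 B=6 C=0 D=0 ZF=0 PC=3
Step 4: PC=3 exec 'JNZ 7'. After: A=-4 B=6 C=0 D=0 ZF=0 PC=7
Step 5: PC=7 exec 'ADD B, 6'. After: A=-4 B=12 C=0 D=0 ZF=0 PC=8
Step 6: PC=8 exec 'ADD A, 1'. After: A=-3 B=12 C=0 D=0 ZF=0 PC=9
Step 7: PC=9 exec 'ADD A, 2'. After: A=-1 B=12 C=0 D=0 ZF=0 PC=10
Step 8: PC=10 exec 'ADD B, 6'. After: A=-1 B=18 C=0 D=0 ZF=0 PC=11
Step 9: PC=11 exec 'HALT'. After: A=-1 B=18 C=0 D=0 ZF=0 PC=11 HALTED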